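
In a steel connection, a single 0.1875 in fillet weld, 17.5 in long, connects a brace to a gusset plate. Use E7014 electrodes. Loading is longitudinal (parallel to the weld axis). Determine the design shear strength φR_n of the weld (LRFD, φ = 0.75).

E70XX → F_EXX = 70 ksi.
Effective throat t_e = 0.707 × 0.1875 = 0.1326 in.
Total length L = 17.5 in; A_we = 0.1326 × 17.5 = 2.32 in².
F_nw = 0.6 F_EXX = 0.6 × 70 = 42 ksi.
φR_n = 0.75 × 42 × 2.32 = 73.08 kip.

φR_n ≈ 73.1 kip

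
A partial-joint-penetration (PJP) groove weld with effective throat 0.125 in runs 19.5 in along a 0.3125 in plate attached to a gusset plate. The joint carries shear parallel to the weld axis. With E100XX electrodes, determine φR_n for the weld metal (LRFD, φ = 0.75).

E100XX → F_EXX = 100 ksi.
Effective throat (given) t_e = 0.125 in.
A_we = 0.125 × 19.5 = 2.438 in².
F_nw = 0.6 F_EXX = 60 ksi.
φR_n = 0.75 × 60 × 2.438 = 109.7 kip.

φR_n ≈ 110 kip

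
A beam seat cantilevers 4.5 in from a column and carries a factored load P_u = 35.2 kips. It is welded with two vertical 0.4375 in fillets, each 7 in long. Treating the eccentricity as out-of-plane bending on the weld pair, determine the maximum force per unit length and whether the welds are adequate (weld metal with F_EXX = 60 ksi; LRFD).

L_w = 2 × 7 = 14 in; section modulus (unit throat) S = 2 × L²/6 = 16.33 in².
Direct shear f_v = P/L_w = 35.2/14 = 2.514 kip/in.
Moment M = P × e = 35.2 × 4.5 = 158.4 kip·in; bending f_b = M/S = 9.698 kip/in.
f_max = √(f_v² + f_b²) = √(2.514² + 9.698²) = 10.02 kip/in.
φr_n = 0.75 × 0.6 × 60 × (0.707 × 0.4375) = 8.351 kip/in → NOT adequate.

f_max ≈ 10 kip/in; NOT adequate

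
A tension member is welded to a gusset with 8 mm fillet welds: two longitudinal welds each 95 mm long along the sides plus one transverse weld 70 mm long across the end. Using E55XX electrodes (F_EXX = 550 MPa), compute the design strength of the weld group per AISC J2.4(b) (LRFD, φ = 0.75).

t_e = 0.707 × 8 = 5.656 mm.
R_nwl = 0.6 × 550 × 5.656 × 190 × 10⁻³ = 354.6 kN (longitudinal, 2 welds).
R_nwt = 0.6 × 550 × 5.656 × 70 × 10⁻³ = 130.7 kN (transverse, base value).
(i) R_nwl + R_nwt = 485.3 kN; (ii) 0.85 R_nwl + 1.5 R_nwt = 497.4 kN.
R_n = max = 497.4 kN [governs: (ii)]; φR_n = 373.1 kN.

φR_n ≈ 373 kN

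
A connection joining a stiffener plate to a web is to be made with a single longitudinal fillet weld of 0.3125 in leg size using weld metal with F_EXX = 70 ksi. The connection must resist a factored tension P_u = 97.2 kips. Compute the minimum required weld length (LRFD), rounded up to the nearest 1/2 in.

L = 14 in

Throat t_e = 0.707 × 0.3125 = 0.2209 in.
φr_n = 0.75 × 0.6 × 70 × 0.2209 = 6.96 kips/in.
L_req = P_u / φr_n = 97.2 / 6.96 = 13.97 in total.
Round up → use L = 14 in.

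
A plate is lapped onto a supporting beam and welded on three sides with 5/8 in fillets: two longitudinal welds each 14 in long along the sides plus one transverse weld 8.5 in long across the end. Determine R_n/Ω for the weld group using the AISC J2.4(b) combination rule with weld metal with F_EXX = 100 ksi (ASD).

t_e = 0.707 × 0.625 = 0.4419 in.
R_nwl = 0.6 × 100 × 0.4419 × 28 = 742.4 kips (longitudinal, 2 welds).
R_nwt = 0.6 × 100 × 0.4419 × 8.5 = 225.4 kips (transverse, base value).
(i) R_nwl + R_nwt = 967.7 kips; (ii) 0.85 R_nwl + 1.5 R_nwt = 969 kips.
R_n = max = 969 kips [governs: (ii)]; R_n/Ω = 484.5 kips.

R_n/Ω ≈ 485 kips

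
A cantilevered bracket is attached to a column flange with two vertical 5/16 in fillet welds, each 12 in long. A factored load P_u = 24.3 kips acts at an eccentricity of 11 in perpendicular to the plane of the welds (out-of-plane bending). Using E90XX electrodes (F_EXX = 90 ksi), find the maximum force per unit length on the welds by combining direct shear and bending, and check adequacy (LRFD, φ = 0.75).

f_max ≈ 5.66 kip/in; adequate

L_w = 2 × 12 = 24 in; section modulus (unit throat) S = 2 × L²/6 = 48 in².
Direct shear f_v = P/L_w = 24.3/24 = 1.012 kip/in.
Moment M = P × e = 24.3 × 11 = 267.3 kip·in; bending f_b = M/S = 5.569 kip/in.
f_max = √(f_v² + f_b²) = √(1.012² + 5.569²) = 5.66 kip/in.
φr_n = 0.75 × 0.6 × 90 × (0.707 × 0.3125) = 8.948 kip/in → adequate.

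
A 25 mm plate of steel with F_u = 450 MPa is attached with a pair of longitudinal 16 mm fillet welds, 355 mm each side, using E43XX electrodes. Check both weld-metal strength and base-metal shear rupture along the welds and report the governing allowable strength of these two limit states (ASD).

R_n/Ω ≈ 1040 kN (weld metal governs)

E43XX → F_EXX = 430 MPa.
t_e = 0.707 × 16 = 11.31 mm; L = 710 mm.
Weld metal: R_n/Ω = (1/2.0) × 0.6 × 430 × 11.31 × 710 × 10⁻³ = 1036 kN.
Base metal (shear rupture): R_n/Ω = (1/2.0) × 0.6 × 450 × 25 × 710 × 10⁻³ = 2396 kN.
Governing: weld metal.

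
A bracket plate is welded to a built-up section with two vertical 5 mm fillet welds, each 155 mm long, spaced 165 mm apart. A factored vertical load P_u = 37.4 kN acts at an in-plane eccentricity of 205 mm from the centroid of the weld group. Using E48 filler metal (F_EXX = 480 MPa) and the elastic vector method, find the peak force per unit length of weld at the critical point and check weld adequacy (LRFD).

f_max ≈ 414 N/mm; adequate

Total weld length L_w = 310 mm. Treat welds as unit-width lines.
Polar moment about centroid: J = 2[d³/12 + d(b/2)²] = 2[155³/12 + 155×82.5²] = 2731000 mm³.
Direct shear f_v = P/L_w = 37.4×10³ / 310 = 120.6 N/mm (vertical).
Torsion M = P·e = 37.4×10³ × 205 = 7667000 N·mm.
Critical point at (x, y) = (82.5, 77.5) from centroid. f_tx = M·y/J = 217.6 N/mm; f_ty = M·x/J = 231.6 N/mm.
Resultant f_max = √[f_tx² + (f_v + f_ty)²] = √[217.6² + (120.6 + 231.6)²] = 414.1 N/mm.
Capacity per unit length: φr_n = 0.75 × 0.6 × 480 × (0.707 × 5) = 763.6 N/mm.
414.1 ≤ 763.6 → adequate.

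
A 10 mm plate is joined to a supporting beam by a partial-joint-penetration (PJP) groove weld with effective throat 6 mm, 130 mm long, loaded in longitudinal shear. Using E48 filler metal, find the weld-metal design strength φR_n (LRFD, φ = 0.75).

E48XX → F_EXX = 480 MPa.
Effective throat (given) t_e = 6 mm.
A_we = 6 × 130 = 780 mm².
F_nw = 0.6 F_EXX = 288 MPa.
φR_n = 0.75 × 288 × 780 × 10⁻³ = 168.5 kN.

φR_n ≈ 168 kN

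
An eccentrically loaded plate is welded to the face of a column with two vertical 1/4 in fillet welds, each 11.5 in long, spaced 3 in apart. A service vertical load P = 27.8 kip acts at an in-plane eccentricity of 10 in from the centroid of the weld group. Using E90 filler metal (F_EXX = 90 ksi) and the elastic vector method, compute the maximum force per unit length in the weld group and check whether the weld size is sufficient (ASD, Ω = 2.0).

Total weld length L_w = 23 in. Treat welds as unit-width lines.
Polar moment about centroid: J = 2[d³/12 + d(b/2)²] = 2[11.5³/12 + 11.5×1.5²] = 305.2 in³.
Direct shear f_v = P/L_w = 27.8 / 23 = 1.209 kip/in (vertical).
Torsion M = P·e = 27.8 × 10 = 278 kip·in.
Critical point at (x, y) = (1.5, 5.75) from centroid. f_tx = M·y/J = 5.237 kip/in; f_ty = M·x/J = 1.366 kip/in.
Resultant f_max = √[f_tx² + (f_v + f_ty)²] = √[5.237² + (1.209 + 1.366)²] = 5.836 kip/in.
Capacity per unit length: r_n/Ω = (1/2.0) × 0.6 × 90 × (0.707 × 0.25) = 4.772 kip/in.
5.836 > 4.772 → NOT adequate.

f_max ≈ 5.84 kip/in; NOT adequate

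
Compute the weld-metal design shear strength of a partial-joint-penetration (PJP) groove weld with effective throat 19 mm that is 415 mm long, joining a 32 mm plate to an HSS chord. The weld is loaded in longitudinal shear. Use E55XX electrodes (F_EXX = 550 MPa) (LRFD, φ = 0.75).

φR_n ≈ 1950 kN

Effective throat (given) t_e = 19 mm.
A_we = 19 × 415 = 7885 mm².
F_nw = 0.6 F_EXX = 330 MPa.
φR_n = 0.75 × 330 × 7885 × 10⁻³ = 1952 kN.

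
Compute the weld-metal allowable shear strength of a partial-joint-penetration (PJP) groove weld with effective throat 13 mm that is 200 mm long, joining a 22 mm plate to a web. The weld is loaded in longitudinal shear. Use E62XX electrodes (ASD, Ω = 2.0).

E62XX → F_EXX = 620 MPa.
Effective throat (given) t_e = 13 mm.
A_we = 13 × 200 = 2600 mm².
F_nw = 0.6 F_EXX = 372 MPa.
R_n/Ω = (372 × 2600) / 2.0 × 10⁻³ = 483.6 kN.

R_n/Ω ≈ 484 kN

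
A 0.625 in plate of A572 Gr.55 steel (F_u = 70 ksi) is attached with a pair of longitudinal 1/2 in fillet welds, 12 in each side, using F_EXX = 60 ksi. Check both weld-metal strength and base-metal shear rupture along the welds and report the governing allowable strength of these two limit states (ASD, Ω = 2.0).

R_n/Ω ≈ 153 kip (weld metal governs)

t_e = 0.707 × 0.5 = 0.3535 in; L = 24 in.
Weld metal: R_n/Ω = (1/2.0) × 0.6 × 60 × 0.3535 × 24 = 152.7 kip.
Base metal (shear rupture): R_n/Ω = (1/2.0) × 0.6 × 70 × 0.625 × 24 = 315 kip.
Governing: weld metal.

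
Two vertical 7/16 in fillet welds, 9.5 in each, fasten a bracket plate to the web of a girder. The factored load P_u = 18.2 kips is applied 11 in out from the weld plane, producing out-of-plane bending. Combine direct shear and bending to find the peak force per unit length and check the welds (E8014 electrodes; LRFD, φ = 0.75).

E80XX → F_EXX = 80 ksi.
L_w = 2 × 9.5 = 19 in; section modulus (unit throat) S = 2 × L²/6 = 30.08 in².
Direct shear f_v = P/L_w = 18.2/19 = 0.9579 kip/in.
Moment M = P × e = 18.2 × 11 = 200.2 kip·in; bending f_b = M/S = 6.655 kip/in.
f_max = √(f_v² + f_b²) = √(0.9579² + 6.655²) = 6.723 kip/in.
φr_n = 0.75 × 0.6 × 80 × (0.707 × 0.4375) = 11.14 kip/in → adequate.

f_max ≈ 6.72 kip/in; adequate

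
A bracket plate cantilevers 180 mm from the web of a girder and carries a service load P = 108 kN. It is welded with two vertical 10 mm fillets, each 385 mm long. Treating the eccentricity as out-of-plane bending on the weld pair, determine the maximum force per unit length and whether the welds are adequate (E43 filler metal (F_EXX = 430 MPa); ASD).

f_max ≈ 418 N/mm; adequate

L_w = 2 × 385 = 770 mm; section modulus (unit throat) S = 2 × L²/6 = 49410 mm².
Direct shear f_v = P/L_w = 108×10³/770 = 140.3 N/mm.
Moment M = P × e = 108×10³ × 180 = 19440000 N·mm; bending f_b = M/S = 393.5 N/mm.
f_max = √(f_v² + f_b²) = √(140.3² + 393.5²) = 417.7 N/mm.
r_n/Ω = (1/2.0) × 0.6 × 430 × (0.707 × 10) = 912 N/mm → adequate.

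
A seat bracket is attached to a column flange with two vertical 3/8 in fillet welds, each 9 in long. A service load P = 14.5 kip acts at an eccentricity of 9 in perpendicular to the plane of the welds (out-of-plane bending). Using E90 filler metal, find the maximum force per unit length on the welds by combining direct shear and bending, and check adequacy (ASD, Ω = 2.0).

f_max ≈ 4.9 kip/in; adequate

E90XX → F_EXX = 90 ksi.
L_w = 2 × 9 = 18 in; section modulus (unit throat) S = 2 × L²/6 = 27 in².
Direct shear f_v = P/L_w = 14.5/18 = 0.8056 kip/in.
Moment M = P × e = 14.5 × 9 = 130.5 kip·in; bending f_b = M/S = 4.833 kip/in.
f_max = √(f_v² + f_b²) = √(0.8056² + 4.833²) = 4.9 kip/in.
r_n/Ω = (1/2.0) × 0.6 × 90 × (0.707 × 0.375) = 7.158 kip/in → adequate.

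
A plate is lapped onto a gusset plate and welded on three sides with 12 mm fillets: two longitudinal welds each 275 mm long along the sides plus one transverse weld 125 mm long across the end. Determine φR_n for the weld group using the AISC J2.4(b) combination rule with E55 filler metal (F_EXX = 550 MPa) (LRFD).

φR_n ≈ 1420 kN

t_e = 0.707 × 12 = 8.484 mm.
R_nwl = 0.6 × 550 × 8.484 × 550 × 10⁻³ = 1540 kN (longitudinal, 2 welds).
R_nwt = 0.6 × 550 × 8.484 × 125 × 10⁻³ = 350 kN (transverse, base value).
(i) R_nwl + R_nwt = 1890 kN; (ii) 0.85 R_nwl + 1.5 R_nwt = 1834 kN.
R_n = max = 1890 kN [governs: (i)]; φR_n = 1417 kN.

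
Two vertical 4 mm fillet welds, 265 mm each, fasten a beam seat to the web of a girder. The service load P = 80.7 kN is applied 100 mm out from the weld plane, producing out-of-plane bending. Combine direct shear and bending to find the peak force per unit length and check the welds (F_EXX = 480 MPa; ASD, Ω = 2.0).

L_w = 2 × 265 = 530 mm; section modulus (unit throat) S = 2 × L²/6 = 23410 mm².
Direct shear f_v = P/L_w = 80.7×10³/530 = 152.3 N/mm.
Moment M = P × e = 80.7×10³ × 100 = 8070000 N·mm; bending f_b = M/S = 344.7 N/mm.
f_max = √(f_v² + f_b²) = √(152.3² + 344.7²) = 376.9 N/mm.
r_n/Ω = (1/2.0) × 0.6 × 480 × (0.707 × 4) = 407.2 N/mm → adequate.

f_max ≈ 377 N/mm; adequate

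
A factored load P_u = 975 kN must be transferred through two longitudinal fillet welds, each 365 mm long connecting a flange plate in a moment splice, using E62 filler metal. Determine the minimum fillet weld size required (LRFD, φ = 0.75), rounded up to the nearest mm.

w = 7 mm

E62XX → F_EXX = 620 MPa.
Total weld length L = 730 mm.
Required throat t_e = P_u / (φ × 0.6 F_EXX × L) = 975 / (0.75 × 0.6 × 620 × 730 × 10⁻³) = 4.787 mm.
Required leg w = t_e / 0.707 = 6.771 mm → use 7 mm.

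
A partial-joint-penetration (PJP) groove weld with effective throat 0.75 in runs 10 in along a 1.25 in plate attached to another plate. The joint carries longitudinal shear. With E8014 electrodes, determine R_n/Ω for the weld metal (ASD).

E80XX → F_EXX = 80 ksi.
Effective throat (given) t_e = 0.75 in.
A_we = 0.75 × 10 = 7.5 in².
F_nw = 0.6 F_EXX = 48 ksi.
R_n/Ω = (48 × 7.5) / 2.0 = 180 kips.

R_n/Ω ≈ 180 kips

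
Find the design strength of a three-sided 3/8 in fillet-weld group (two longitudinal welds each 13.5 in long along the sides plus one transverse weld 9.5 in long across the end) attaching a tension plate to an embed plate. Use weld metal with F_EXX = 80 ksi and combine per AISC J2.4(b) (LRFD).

t_e = 0.707 × 0.375 = 0.2651 in.
R_nwl = 0.6 × 80 × 0.2651 × 27 = 343.6 kip (longitudinal, 2 welds).
R_nwt = 0.6 × 80 × 0.2651 × 9.5 = 120.9 kip (transverse, base value).
(i) R_nwl + R_nwt = 464.5 kip; (ii) 0.85 R_nwl + 1.5 R_nwt = 473.4 kip.
R_n = max = 473.4 kip [governs: (ii)]; φR_n = 355.1 kip.

φR_n ≈ 355 kip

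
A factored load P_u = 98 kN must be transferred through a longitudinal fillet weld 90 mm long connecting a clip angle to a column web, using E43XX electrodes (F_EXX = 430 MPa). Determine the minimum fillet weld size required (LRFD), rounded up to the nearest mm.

w = 8 mm

Total weld length L = 90 mm.
Required throat t_e = P_u / (φ × 0.6 F_EXX × L) = 98 / (0.75 × 0.6 × 430 × 90 × 10⁻³) = 5.627 mm.
Required leg w = t_e / 0.707 = 7.959 mm → use 8 mm.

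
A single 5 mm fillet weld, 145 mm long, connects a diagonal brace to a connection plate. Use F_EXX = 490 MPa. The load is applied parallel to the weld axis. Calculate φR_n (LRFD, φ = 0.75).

Effective throat t_e = 0.707 × 5 = 3.535 mm.
Total length L = 145 mm; A_we = 3.535 × 145 = 512.6 mm².
F_nw = 0.6 F_EXX = 0.6 × 490 = 294 MPa.
φR_n = 0.75 × 294 × 512.6 × 10⁻³ = 113 kN.

φR_n ≈ 113 kN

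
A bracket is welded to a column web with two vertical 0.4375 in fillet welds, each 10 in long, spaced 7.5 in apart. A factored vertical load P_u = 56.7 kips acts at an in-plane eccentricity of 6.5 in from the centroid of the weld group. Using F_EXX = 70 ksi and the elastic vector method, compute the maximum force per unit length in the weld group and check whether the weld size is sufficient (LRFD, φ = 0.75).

Total weld length L_w = 20 in. Treat welds as unit-width lines.
Polar moment about centroid: J = 2[d³/12 + d(b/2)²] = 2[10³/12 + 10×3.75²] = 447.9 in³.
Direct shear f_v = P/L_w = 56.7 / 20 = 2.835 kip/in (vertical).
Torsion M = P·e = 56.7 × 6.5 = 368.55 kip·in.
Critical point at (x, y) = (3.75, 5) from centroid. f_tx = M·y/J = 4.114 kip/in; f_ty = M·x/J = 3.086 kip/in.
Resultant f_max = √[f_tx² + (f_v + f_ty)²] = √[4.114² + (2.835 + 3.086)²] = 7.21 kip/in.
Capacity per unit length: φr_n = 0.75 × 0.6 × 70 × (0.707 × 0.4375) = 9.743 kip/in.
7.21 ≤ 9.743 → adequate.

f_max ≈ 7.21 kip/in; adequate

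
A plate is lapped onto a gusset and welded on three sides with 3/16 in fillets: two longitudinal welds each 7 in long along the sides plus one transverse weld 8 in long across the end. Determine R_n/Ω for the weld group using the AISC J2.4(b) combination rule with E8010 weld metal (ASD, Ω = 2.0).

E80XX → F_EXX = 80 ksi.
t_e = 0.707 × 0.1875 = 0.1326 in.
R_nwl = 0.6 × 80 × 0.1326 × 14 = 89.08 kips (longitudinal, 2 welds).
R_nwt = 0.6 × 80 × 0.1326 × 8 = 50.9 kips (transverse, base value).
(i) R_nwl + R_nwt = 140 kips; (ii) 0.85 R_nwl + 1.5 R_nwt = 152.1 kips.
R_n = max = 152.1 kips [governs: (ii)]; R_n/Ω = 76.04 kips.

R_n/Ω ≈ 76 kips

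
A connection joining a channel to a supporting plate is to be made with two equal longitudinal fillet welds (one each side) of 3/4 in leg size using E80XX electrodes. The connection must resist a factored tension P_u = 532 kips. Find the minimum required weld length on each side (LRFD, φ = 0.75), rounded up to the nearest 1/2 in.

E80XX → F_EXX = 80 ksi.
Throat t_e = 0.707 × 0.75 = 0.5302 in.
φr_n = 0.75 × 0.6 × 80 × 0.5302 = 19.09 kips/in.
L_req = P_u / φr_n = 532 / 19.09 = 27.87 in total.
Per side: 27.87 / 2 = 13.93 in.
Round up → use L = 14 in on each side.

L = 14 in on each side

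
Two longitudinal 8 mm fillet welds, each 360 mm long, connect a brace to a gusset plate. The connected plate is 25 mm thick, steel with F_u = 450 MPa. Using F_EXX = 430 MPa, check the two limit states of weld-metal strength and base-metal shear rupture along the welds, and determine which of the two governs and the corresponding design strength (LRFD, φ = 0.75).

φR_n ≈ 788 kN (weld metal governs)

t_e = 0.707 × 8 = 5.656 mm; L = 720 mm.
Weld metal: φR_n = 0.75 × 0.6 × 430 × 5.656 × 720 × 10⁻³ = 788 kN.
Base metal (shear rupture): φR_n = 0.75 × 0.6 × 450 × 25 × 720 × 10⁻³ = 3645 kN.
Governing: weld metal.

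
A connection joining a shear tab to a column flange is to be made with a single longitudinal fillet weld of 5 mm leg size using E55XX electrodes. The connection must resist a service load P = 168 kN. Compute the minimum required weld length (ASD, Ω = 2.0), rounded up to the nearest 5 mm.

E55XX → F_EXX = 550 MPa.
Throat t_e = 0.707 × 5 = 3.535 mm.
r_n/Ω = (0.6 × 550 × 3.535) / 2.0 = 583.3 N/mm = 0.5833 kN/mm.
L_req = P / (r_n/Ω) = 168 / 0.5833 = 288 mm total.
Round up → use L = 290 mm.

L = 290 mm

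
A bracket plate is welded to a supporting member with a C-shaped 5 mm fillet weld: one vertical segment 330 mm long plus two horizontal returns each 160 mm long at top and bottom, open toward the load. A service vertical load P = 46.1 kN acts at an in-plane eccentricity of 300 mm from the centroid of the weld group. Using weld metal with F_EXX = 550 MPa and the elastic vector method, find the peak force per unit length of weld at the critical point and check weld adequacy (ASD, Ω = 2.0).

Total weld length L_w = 650 mm. Treat welds as unit-width lines.
Centroid: x̄ = 2×160×80 / 650 = 39.38 mm from the vertical weld.
Polar moment about centroid: J = I_x + I_y = [330³/12 + 2×160×165²] + [330×39.38² + 2(160³/12 + 160×40.62²)] = 13430000 mm³.
Direct shear f_v = P/L_w = 46.1×10³ / 650 = 70.92 N/mm (vertical).
Torsion M = P·e = 46.1×10³ × 300 = 13830000 N·mm.
Critical point at (x, y) = (120.6, 165) from centroid. f_tx = M·y/J = 169.9 N/mm; f_ty = M·x/J = 124.2 N/mm.
Resultant f_max = √[f_tx² + (f_v + f_ty)²] = √[169.9² + (70.92 + 124.2)²] = 258.8 N/mm.
Capacity per unit length: r_n/Ω = (1/2.0) × 0.6 × 550 × (0.707 × 5) = 583.3 N/mm.
258.8 ≤ 583.3 → adequate.

f_max ≈ 259 N/mm; adequate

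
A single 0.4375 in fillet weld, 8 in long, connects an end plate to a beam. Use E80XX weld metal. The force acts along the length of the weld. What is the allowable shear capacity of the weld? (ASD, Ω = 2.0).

R_n/Ω ≈ 59.4 kips

E80XX → F_EXX = 80 ksi.
Effective throat t_e = 0.707 × 0.4375 = 0.3093 in.
Total length L = 8 in; A_we = 0.3093 × 8 = 2.474 in².
F_nw = 0.6 F_EXX = 0.6 × 80 = 48 ksi.
R_n = 48 × 2.474 = 118.8 kips; R_n/Ω = 118.8/2.0 = 59.39 kips.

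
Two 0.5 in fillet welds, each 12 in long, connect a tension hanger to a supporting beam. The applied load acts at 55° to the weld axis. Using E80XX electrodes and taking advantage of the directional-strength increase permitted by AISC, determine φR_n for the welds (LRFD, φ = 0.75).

E80XX → F_EXX = 80 ksi.
t_e = 0.707 × 0.5 = 0.3535 in; A_we = 0.3535 × 24 = 8.484 in².
Directional factor: 1.0 + 0.5 sin^1.5(55°) = 1.371.
F_nw = 0.6 × 80 × 1.371 = 65.79 ksi.
φR_n = 0.75 × 65.79 × 8.484 = 418.6 kip.

φR_n ≈ 419 kip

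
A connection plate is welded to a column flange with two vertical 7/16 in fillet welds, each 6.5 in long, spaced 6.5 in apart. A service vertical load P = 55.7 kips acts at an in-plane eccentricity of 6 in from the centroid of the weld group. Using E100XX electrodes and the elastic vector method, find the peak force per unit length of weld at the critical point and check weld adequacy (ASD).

E100XX → F_EXX = 100 ksi.
Total weld length L_w = 13 in. Treat welds as unit-width lines.
Polar moment about centroid: J = 2[d³/12 + d(b/2)²] = 2[6.5³/12 + 6.5×3.25²] = 183.1 in³.
Direct shear f_v = P/L_w = 55.7 / 13 = 4.285 kip/in (vertical).
Torsion M = P·e = 55.7 × 6 = 334.2 kip·in.
Critical point at (x, y) = (3.25, 3.25) from centroid. f_tx = M·y/J = 5.933 kip/in; f_ty = M·x/J = 5.933 kip/in.
Resultant f_max = √[f_tx² + (f_v + f_ty)²] = √[5.933² + (4.285 + 5.933)²] = 11.81 kip/in.
Capacity per unit length: r_n/Ω = (1/2.0) × 0.6 × 100 × (0.707 × 0.4375) = 9.279 kip/in.
11.81 > 9.279 → NOT adequate.

f_max ≈ 11.8 kip/in; NOT adequate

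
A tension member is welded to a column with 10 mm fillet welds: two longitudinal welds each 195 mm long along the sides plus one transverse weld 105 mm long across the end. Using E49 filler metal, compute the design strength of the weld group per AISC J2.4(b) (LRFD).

E49XX → F_EXX = 490 MPa.
t_e = 0.707 × 10 = 7.07 mm.
R_nwl = 0.6 × 490 × 7.07 × 390 × 10⁻³ = 810.6 kN (longitudinal, 2 welds).
R_nwt = 0.6 × 490 × 7.07 × 105 × 10⁻³ = 218.3 kN (transverse, base value).
(i) R_nwl + R_nwt = 1029 kN; (ii) 0.85 R_nwl + 1.5 R_nwt = 1016 kN.
R_n = max = 1029 kN [governs: (i)]; φR_n = 771.7 kN.

φR_n ≈ 772 kN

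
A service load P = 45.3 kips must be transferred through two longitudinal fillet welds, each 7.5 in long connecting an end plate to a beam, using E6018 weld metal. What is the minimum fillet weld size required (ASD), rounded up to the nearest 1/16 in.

E60XX → F_EXX = 60 ksi.
Total weld length L = 15 in.
Required throat t_e = P × Ω / (0.6 F_EXX × L) = 45.3 × 2.0 / (0.6 × 60 × 15) = 0.1678 in.
Required leg w = t_e / 0.707 = 0.2373 in → use 1/4 in.

w = 1/4 in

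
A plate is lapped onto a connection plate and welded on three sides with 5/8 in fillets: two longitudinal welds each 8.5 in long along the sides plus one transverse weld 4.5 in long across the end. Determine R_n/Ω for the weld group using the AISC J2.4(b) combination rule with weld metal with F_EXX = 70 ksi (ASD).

t_e = 0.707 × 0.625 = 0.4419 in.
R_nwl = 0.6 × 70 × 0.4419 × 17 = 315.5 kips (longitudinal, 2 welds).
R_nwt = 0.6 × 70 × 0.4419 × 4.5 = 83.51 kips (transverse, base value).
(i) R_nwl + R_nwt = 399 kips; (ii) 0.85 R_nwl + 1.5 R_nwt = 393.4 kips.
R_n = max = 399 kips [governs: (i)]; R_n/Ω = 199.5 kips.

R_n/Ω ≈ 200 kips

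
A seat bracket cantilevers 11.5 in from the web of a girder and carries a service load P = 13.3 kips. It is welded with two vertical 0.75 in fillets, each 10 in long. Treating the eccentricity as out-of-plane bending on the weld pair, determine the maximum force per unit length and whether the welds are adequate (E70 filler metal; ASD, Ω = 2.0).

E70XX → F_EXX = 70 ksi.
L_w = 2 × 10 = 20 in; section modulus (unit throat) S = 2 × L²/6 = 33.33 in².
Direct shear f_v = P/L_w = 13.3/20 = 0.665 kip/in.
Moment M = P × e = 13.3 × 11.5 = 152.95 kip·in; bending f_b = M/S = 4.588 kip/in.
f_max = √(f_v² + f_b²) = √(0.665² + 4.588²) = 4.636 kip/in.
r_n/Ω = (1/2.0) × 0.6 × 70 × (0.707 × 0.75) = 11.14 kip/in → adequate.

f_max ≈ 4.64 kip/in; adequate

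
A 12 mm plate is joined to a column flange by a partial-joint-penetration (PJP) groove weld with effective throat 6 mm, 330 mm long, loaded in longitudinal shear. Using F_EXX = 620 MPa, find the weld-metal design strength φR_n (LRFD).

Effective throat (given) t_e = 6 mm.
A_we = 6 × 330 = 1980 mm².
F_nw = 0.6 F_EXX = 372 MPa.
φR_n = 0.75 × 372 × 1980 × 10⁻³ = 552.4 kN.

φR_n ≈ 552 kN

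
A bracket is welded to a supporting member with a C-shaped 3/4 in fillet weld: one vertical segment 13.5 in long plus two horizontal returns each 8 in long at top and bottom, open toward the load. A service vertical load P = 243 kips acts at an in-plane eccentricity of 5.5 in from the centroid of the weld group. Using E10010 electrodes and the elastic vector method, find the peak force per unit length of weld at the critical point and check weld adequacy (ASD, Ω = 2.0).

E100XX → F_EXX = 100 ksi.
Total weld length L_w = 29.5 in. Treat welds as unit-width lines.
Centroid: x̄ = 2×8×4 / 29.5 = 2.169 in from the vertical weld.
Polar moment about centroid: J = I_x + I_y = [13.5³/12 + 2×8×6.75²] + [13.5×2.169² + 2(8³/12 + 8×1.831²)] = 1137 in³.
Direct shear f_v = P/L_w = 243 / 29.5 = 8.237 kip/in (vertical).
Torsion M = P·e = 243 × 5.5 = 1336.5 kip·in.
Critical point at (x, y) = (5.831, 6.75) from centroid. f_tx = M·y/J = 7.938 kip/in; f_ty = M·x/J = 6.856 kip/in.
Resultant f_max = √[f_tx² + (f_v + f_ty)²] = √[7.938² + (8.237 + 6.856)²] = 17.05 kip/in.
Capacity per unit length: r_n/Ω = (1/2.0) × 0.6 × 100 × (0.707 × 0.75) = 15.91 kip/in.
17.05 > 15.91 → NOT adequate.

f_max ≈ 17.1 kip/in; NOT adequate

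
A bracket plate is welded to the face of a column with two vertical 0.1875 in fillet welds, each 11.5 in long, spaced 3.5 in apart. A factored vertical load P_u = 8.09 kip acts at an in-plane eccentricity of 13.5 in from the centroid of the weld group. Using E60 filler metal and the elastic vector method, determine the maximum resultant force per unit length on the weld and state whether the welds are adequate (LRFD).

E60XX → F_EXX = 60 ksi.
Total weld length L_w = 23 in. Treat welds as unit-width lines.
Polar moment about centroid: J = 2[d³/12 + d(b/2)²] = 2[11.5³/12 + 11.5×1.75²] = 323.9 in³.
Direct shear f_v = P/L_w = 8.09 / 23 = 0.3517 kip/in (vertical).
Torsion M = P·e = 8.09 × 13.5 = 109.22 kip·in.
Critical point at (x, y) = (1.75, 5.75) from centroid. f_tx = M·y/J = 1.939 kip/in; f_ty = M·x/J = 0.59 kip/in.
Resultant f_max = √[f_tx² + (f_v + f_ty)²] = √[1.939² + (0.3517 + 0.59)²] = 2.155 kip/in.
Capacity per unit length: φr_n = 0.75 × 0.6 × 60 × (0.707 × 0.1875) = 3.579 kip/in.
2.155 ≤ 3.579 → adequate.

f_max ≈ 2.16 kip/in; adequate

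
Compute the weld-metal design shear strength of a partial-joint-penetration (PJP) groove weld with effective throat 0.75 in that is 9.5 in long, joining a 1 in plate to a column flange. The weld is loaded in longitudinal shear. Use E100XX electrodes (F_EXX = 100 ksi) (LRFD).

φR_n ≈ 321 kips

Effective throat (given) t_e = 0.75 in.
A_we = 0.75 × 9.5 = 7.125 in².
F_nw = 0.6 F_EXX = 60 ksi.
φR_n = 0.75 × 60 × 7.125 = 320.6 kips.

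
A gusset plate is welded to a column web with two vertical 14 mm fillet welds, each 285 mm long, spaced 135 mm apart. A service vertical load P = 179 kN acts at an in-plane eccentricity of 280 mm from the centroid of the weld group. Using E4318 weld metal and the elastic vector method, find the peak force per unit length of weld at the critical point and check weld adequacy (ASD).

f_max ≈ 1390 N/mm; NOT adequate

E43XX → F_EXX = 430 MPa.
Total weld length L_w = 570 mm. Treat welds as unit-width lines.
Polar moment about centroid: J = 2[d³/12 + d(b/2)²] = 2[285³/12 + 285×67.5²] = 6455000 mm³.
Direct shear f_v = P/L_w = 179×10³ / 570 = 314 N/mm (vertical).
Torsion M = P·e = 179×10³ × 280 = 50120000 N·mm.
Critical point at (x, y) = (67.5, 142.5) from centroid. f_tx = M·y/J = 1106 N/mm; f_ty = M·x/J = 524.1 N/mm.
Resultant f_max = √[f_tx² + (f_v + f_ty)²] = √[1106² + (314 + 524.1)²] = 1388 N/mm.
Capacity per unit length: r_n/Ω = (1/2.0) × 0.6 × 430 × (0.707 × 14) = 1277 N/mm.
1388 > 1277 → NOT adequate.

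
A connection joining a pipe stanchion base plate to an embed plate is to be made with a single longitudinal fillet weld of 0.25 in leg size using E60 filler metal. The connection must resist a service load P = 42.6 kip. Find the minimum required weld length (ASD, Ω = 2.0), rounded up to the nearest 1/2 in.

E60XX → F_EXX = 60 ksi.
Throat t_e = 0.707 × 0.25 = 0.1767 in.
r_n/Ω = (0.6 × 60 × 0.1767) / 2.0 = 3.181 kip/in.
L_req = P / (r_n/Ω) = 42.6 / 3.181 = 13.39 in total.
Round up → use L = 13.5 in.

L = 13.5 in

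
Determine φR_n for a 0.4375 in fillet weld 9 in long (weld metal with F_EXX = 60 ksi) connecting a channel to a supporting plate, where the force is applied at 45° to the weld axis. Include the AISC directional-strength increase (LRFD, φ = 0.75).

φR_n ≈ 97.5 kip

t_e = 0.707 × 0.4375 = 0.3093 in; A_we = 0.3093 × 9 = 2.784 in².
Directional factor: 1.0 + 0.5 sin^1.5(45°) = 1.297.
F_nw = 0.6 × 60 × 1.297 = 46.7 ksi.
φR_n = 0.75 × 46.7 × 2.784 = 97.51 kip.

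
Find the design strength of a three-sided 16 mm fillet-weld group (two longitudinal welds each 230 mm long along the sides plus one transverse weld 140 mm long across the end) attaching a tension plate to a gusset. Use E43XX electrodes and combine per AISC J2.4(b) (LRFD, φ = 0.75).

φR_n ≈ 1320 kN

E43XX → F_EXX = 430 MPa.
t_e = 0.707 × 16 = 11.31 mm.
R_nwl = 0.6 × 430 × 11.31 × 460 × 10⁻³ = 1343 kN (longitudinal, 2 welds).
R_nwt = 0.6 × 430 × 11.31 × 140 × 10⁻³ = 408.6 kN (transverse, base value).
(i) R_nwl + R_nwt = 1751 kN; (ii) 0.85 R_nwl + 1.5 R_nwt = 1754 kN.
R_n = max = 1754 kN [governs: (ii)]; φR_n = 1316 kN.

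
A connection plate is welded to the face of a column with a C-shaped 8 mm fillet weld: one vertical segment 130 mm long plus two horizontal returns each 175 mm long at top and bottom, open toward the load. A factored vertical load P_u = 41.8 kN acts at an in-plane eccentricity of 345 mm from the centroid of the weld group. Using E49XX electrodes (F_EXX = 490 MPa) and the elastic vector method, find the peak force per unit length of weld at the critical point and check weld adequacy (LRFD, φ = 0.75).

Total weld length L_w = 480 mm. Treat welds as unit-width lines.
Centroid: x̄ = 2×175×87.5 / 480 = 63.8 mm from the vertical weld.
Polar moment about centroid: J = I_x + I_y = [130³/12 + 2×175×65²] + [130×63.8² + 2(175³/12 + 175×23.7²)] = 3281000 mm³.
Direct shear f_v = P/L_w = 41.8×10³ / 480 = 87.08 N/mm (vertical).
Torsion M = P·e = 41.8×10³ × 345 = 14421000 N·mm.
Critical point at (x, y) = (111.2, 65) from centroid. f_tx = M·y/J = 285.7 N/mm; f_ty = M·x/J = 488.8 N/mm.
Resultant f_max = √[f_tx² + (f_v + f_ty)²] = √[285.7² + (87.08 + 488.8)²] = 642.8 N/mm.
Capacity per unit length: φr_n = 0.75 × 0.6 × 490 × (0.707 × 8) = 1247 N/mm.
642.8 ≤ 1247 → adequate.

f_max ≈ 643 N/mm; adequate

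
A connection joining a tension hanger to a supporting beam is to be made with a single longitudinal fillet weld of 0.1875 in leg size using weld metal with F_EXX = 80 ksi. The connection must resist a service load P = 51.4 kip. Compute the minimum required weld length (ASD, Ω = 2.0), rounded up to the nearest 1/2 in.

Throat t_e = 0.707 × 0.1875 = 0.1326 in.
r_n/Ω = (0.6 × 80 × 0.1326) / 2.0 = 3.181 kip/in.
L_req = P / (r_n/Ω) = 51.4 / 3.181 = 16.16 in total.
Round up → use L = 16.5 in.

L = 16.5 in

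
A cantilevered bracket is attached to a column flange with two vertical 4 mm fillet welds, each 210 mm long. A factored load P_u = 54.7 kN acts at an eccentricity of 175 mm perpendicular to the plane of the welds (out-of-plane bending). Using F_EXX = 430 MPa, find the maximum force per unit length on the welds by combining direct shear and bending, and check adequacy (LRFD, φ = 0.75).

L_w = 2 × 210 = 420 mm; section modulus (unit throat) S = 2 × L²/6 = 14700 mm².
Direct shear f_v = P/L_w = 54.7×10³/420 = 130.2 N/mm.
Moment M = P × e = 54.7×10³ × 175 = 9572500 N·mm; bending f_b = M/S = 651.2 N/mm.
f_max = √(f_v² + f_b²) = √(130.2² + 651.2²) = 664.1 N/mm.
φr_n = 0.75 × 0.6 × 430 × (0.707 × 4) = 547.2 N/mm → NOT adequate.

f_max ≈ 664 N/mm; NOT adequate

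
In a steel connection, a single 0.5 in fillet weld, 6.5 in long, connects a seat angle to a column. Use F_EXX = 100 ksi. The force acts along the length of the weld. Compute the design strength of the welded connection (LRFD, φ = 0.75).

Effective throat t_e = 0.707 × 0.5 = 0.3535 in.
Total length L = 6.5 in; A_we = 0.3535 × 6.5 = 2.298 in².
F_nw = 0.6 F_EXX = 0.6 × 100 = 60 ksi.
φR_n = 0.75 × 60 × 2.298 = 103.4 kip.

φR_n ≈ 103 kip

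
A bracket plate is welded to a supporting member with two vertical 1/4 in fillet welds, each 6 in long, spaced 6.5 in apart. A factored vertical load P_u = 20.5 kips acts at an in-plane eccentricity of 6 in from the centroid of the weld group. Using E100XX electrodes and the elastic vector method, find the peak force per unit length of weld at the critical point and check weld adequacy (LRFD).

f_max ≈ 4.74 kip/in; adequate

E100XX → F_EXX = 100 ksi.
Total weld length L_w = 12 in. Treat welds as unit-width lines.
Polar moment about centroid: J = 2[d³/12 + d(b/2)²] = 2[6³/12 + 6×3.25²] = 162.8 in³.
Direct shear f_v = P/L_w = 20.5 / 12 = 1.708 kip/in (vertical).
Torsion M = P·e = 20.5 × 6 = 123 kip·in.
Critical point at (x, y) = (3.25, 3) from centroid. f_tx = M·y/J = 2.267 kip/in; f_ty = M·x/J = 2.456 kip/in.
Resultant f_max = √[f_tx² + (f_v + f_ty)²] = √[2.267² + (1.708 + 2.456)²] = 4.742 kip/in.
Capacity per unit length: φr_n = 0.75 × 0.6 × 100 × (0.707 × 0.25) = 7.954 kip/in.
4.742 ≤ 7.954 → adequate.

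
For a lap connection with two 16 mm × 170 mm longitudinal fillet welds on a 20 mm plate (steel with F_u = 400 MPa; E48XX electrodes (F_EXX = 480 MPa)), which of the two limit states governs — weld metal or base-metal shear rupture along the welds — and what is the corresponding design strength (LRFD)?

φR_n ≈ 831 kN (weld metal governs)

t_e = 0.707 × 16 = 11.31 mm; L = 340 mm.
Weld metal: φR_n = 0.75 × 0.6 × 480 × 11.31 × 340 × 10⁻³ = 830.8 kN.
Base metal (shear rupture): φR_n = 0.75 × 0.6 × 400 × 20 × 340 × 10⁻³ = 1224 kN.
Governing: weld metal.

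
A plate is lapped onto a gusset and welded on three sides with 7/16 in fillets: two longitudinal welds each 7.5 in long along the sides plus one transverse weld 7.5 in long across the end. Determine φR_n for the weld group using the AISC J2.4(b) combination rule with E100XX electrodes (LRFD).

E100XX → F_EXX = 100 ksi.
t_e = 0.707 × 0.4375 = 0.3093 in.
R_nwl = 0.6 × 100 × 0.3093 × 15 = 278.4 kips (longitudinal, 2 welds).
R_nwt = 0.6 × 100 × 0.3093 × 7.5 = 139.2 kips (transverse, base value).
(i) R_nwl + R_nwt = 417.6 kips; (ii) 0.85 R_nwl + 1.5 R_nwt = 445.4 kips.
R_n = max = 445.4 kips [governs: (ii)]; φR_n = 334.1 kips.

φR_n ≈ 334 kips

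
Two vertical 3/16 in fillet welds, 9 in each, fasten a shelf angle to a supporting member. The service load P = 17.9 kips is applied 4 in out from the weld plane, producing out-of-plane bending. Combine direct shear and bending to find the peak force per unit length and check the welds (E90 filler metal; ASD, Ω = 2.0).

f_max ≈ 2.83 kip/in; adequate

E90XX → F_EXX = 90 ksi.
L_w = 2 × 9 = 18 in; section modulus (unit throat) S = 2 × L²/6 = 27 in².
Direct shear f_v = P/L_w = 17.9/18 = 0.9944 kip/in.
Moment M = P × e = 17.9 × 4 = 71.6 kip·in; bending f_b = M/S = 2.652 kip/in.
f_max = √(f_v² + f_b²) = √(0.9944² + 2.652²) = 2.832 kip/in.
r_n/Ω = (1/2.0) × 0.6 × 90 × (0.707 × 0.1875) = 3.579 kip/in → adequate.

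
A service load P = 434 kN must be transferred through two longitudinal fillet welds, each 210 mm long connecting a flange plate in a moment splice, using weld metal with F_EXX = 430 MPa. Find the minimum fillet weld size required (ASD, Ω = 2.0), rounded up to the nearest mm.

Total weld length L = 420 mm.
Required throat t_e = P × Ω / (0.6 F_EXX × L) = 434 × 2.0 / (0.6 × 430 × 420 × 10⁻³) = 8.01 mm.
Required leg w = t_e / 0.707 = 11.33 mm → use 12 mm.

w = 12 mm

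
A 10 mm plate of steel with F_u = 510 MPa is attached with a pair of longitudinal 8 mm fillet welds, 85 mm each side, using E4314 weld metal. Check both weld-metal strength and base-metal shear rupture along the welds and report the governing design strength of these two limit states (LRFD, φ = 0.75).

φR_n ≈ 186 kN (weld metal governs)

E43XX → F_EXX = 430 MPa.
t_e = 0.707 × 8 = 5.656 mm; L = 170 mm.
Weld metal: φR_n = 0.75 × 0.6 × 430 × 5.656 × 170 × 10⁻³ = 186.1 kN.
Base metal (shear rupture): φR_n = 0.75 × 0.6 × 510 × 10 × 170 × 10⁻³ = 390.2 kN.
Governing: weld metal.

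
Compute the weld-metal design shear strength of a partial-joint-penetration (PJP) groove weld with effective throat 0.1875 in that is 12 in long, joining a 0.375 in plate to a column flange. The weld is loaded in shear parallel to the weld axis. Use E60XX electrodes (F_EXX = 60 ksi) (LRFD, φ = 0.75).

Effective throat (given) t_e = 0.1875 in.
A_we = 0.1875 × 12 = 2.25 in².
F_nw = 0.6 F_EXX = 36 ksi.
φR_n = 0.75 × 36 × 2.25 = 60.75 kip.

φR_n ≈ 60.8 kip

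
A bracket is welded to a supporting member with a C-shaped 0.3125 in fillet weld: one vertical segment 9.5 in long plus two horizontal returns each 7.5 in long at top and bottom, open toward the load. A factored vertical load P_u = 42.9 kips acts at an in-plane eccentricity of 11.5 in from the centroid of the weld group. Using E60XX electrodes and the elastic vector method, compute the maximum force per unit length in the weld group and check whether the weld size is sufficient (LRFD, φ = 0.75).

E60XX → F_EXX = 60 ksi.
Total weld length L_w = 24.5 in. Treat welds as unit-width lines.
Centroid: x̄ = 2×7.5×3.75 / 24.5 = 2.296 in from the vertical weld.
Polar moment about centroid: J = I_x + I_y = [9.5³/12 + 2×7.5×4.75²] + [9.5×2.296² + 2(7.5³/12 + 7.5×1.454²)] = 562 in³.
Direct shear f_v = P/L_w = 42.9 / 24.5 = 1.751 kip/in (vertical).
Torsion M = P·e = 42.9 × 11.5 = 493.35 kip·in.
Critical point at (x, y) = (5.204, 4.75) from centroid. f_tx = M·y/J = 4.17 kip/in; f_ty = M·x/J = 4.568 kip/in.
Resultant f_max = √[f_tx² + (f_v + f_ty)²] = √[4.17² + (1.751 + 4.568)²] = 7.571 kip/in.
Capacity per unit length: φr_n = 0.75 × 0.6 × 60 × (0.707 × 0.3125) = 5.965 kip/in.
7.571 > 5.965 → NOT adequate.

f_max ≈ 7.57 kip/in; NOT adequate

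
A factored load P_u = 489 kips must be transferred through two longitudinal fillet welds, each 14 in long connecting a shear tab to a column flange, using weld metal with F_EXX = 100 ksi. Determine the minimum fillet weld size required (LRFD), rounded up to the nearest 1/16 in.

w = 9/16 in

Total weld length L = 28 in.
Required throat t_e = P_u / (φ × 0.6 F_EXX × L) = 489 / (0.75 × 0.6 × 100 × 28) = 0.3881 in.
Required leg w = t_e / 0.707 = 0.5489 in → use 9/16 in.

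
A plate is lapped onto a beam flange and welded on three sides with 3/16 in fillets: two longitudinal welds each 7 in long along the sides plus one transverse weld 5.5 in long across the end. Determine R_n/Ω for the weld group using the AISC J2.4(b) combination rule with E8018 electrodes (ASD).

R_n/Ω ≈ 64.1 kips

E80XX → F_EXX = 80 ksi.
t_e = 0.707 × 0.1875 = 0.1326 in.
R_nwl = 0.6 × 80 × 0.1326 × 14 = 89.08 kips (longitudinal, 2 welds).
R_nwt = 0.6 × 80 × 0.1326 × 5.5 = 35 kips (transverse, base value).
(i) R_nwl + R_nwt = 124.1 kips; (ii) 0.85 R_nwl + 1.5 R_nwt = 128.2 kips.
R_n = max = 128.2 kips [governs: (ii)]; R_n/Ω = 64.11 kips.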